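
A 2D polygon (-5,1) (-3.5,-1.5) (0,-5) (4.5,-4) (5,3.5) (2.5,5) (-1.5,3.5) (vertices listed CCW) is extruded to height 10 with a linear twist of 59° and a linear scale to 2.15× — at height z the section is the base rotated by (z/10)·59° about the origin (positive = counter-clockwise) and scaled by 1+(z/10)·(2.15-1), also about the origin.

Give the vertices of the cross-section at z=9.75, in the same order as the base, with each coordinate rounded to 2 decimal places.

Cross-section at z=9.75: (-7.48,-7.81) (-1.30,-7.97) (8.95,-5.69) (12.28,3.50) (-0.57,12.93) (-6.10,10.17) (-7.97,1.30)

t = z/height = 9.75/10 = 0.975
s = 1 + (scale-1)·z/height = 1 + (2.15-1)·9.75/10 = 2.121250
θ = twist·z/height = 59°·9.75/10 = 57.5250° = 1.004001 rad
cos θ = 0.536932, sin θ = 0.843626 (intermediates below are computed at full precision and shown rounded to 5 d.p.)
v1: (-5,1) → rotate → (-3.52828,-3.68120) → ×s → (-7.48437,-7.80874) → (-7.48,-7.81)
v2: (-3.5,-1.5) → rotate → (-0.61382,-3.75809) → ×s → (-1.30207,-7.97184) → (-1.30,-7.97)
v3: (0,-5) → rotate → (4.21813,-2.68466) → ×s → (8.94771,-5.69483) → (8.95,-5.69)
v4: (4.5,-4) → rotate → (5.79070,1.64859) → ×s → (12.28351,3.49707) → (12.28,3.50)
v5: (5,3.5) → rotate → (-0.26803,6.09739) → ×s → (-0.56856,12.93409) → (-0.57,12.93)
v6: (2.5,5) → rotate → (-2.87580,4.79372) → ×s → (-6.10029,10.16868) → (-6.10,10.17)
v7: (-1.5,3.5) → rotate → (-3.75809,0.61382) → ×s → (-7.97184,1.30207) → (-7.97,1.30)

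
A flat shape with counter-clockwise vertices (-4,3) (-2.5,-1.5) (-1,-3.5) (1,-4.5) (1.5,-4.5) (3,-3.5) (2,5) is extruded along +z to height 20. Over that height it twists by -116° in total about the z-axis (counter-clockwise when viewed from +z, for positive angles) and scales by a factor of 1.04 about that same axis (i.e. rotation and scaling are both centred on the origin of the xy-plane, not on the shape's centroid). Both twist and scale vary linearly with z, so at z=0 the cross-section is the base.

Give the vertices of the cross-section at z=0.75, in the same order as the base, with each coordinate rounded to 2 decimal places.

t = z/height = 0.75/20 = 0.0375
s = 1 + (scale-1)·z/height = 1 + (1.04-1)·0.75/20 = 1.001500
θ = twist·z/height = -116°·0.75/20 = -4.3500° = -0.075922 rad
cos θ = 0.997119, sin θ = -0.075849 (intermediates below are computed at full precision and shown rounded to 5 d.p.)
v1: (-4,3) → rotate → (-3.76093,3.29475) → ×s → (-3.76657,3.29970) → (-3.77,3.30)
v2: (-2.5,-1.5) → rotate → (-2.60657,-1.30606) → ×s → (-2.61048,-1.30802) → (-2.61,-1.31)
v3: (-1,-3.5) → rotate → (-1.26259,-3.41407) → ×s → (-1.26448,-3.41919) → (-1.26,-3.42)
v4: (1,-4.5) → rotate → (0.65580,-4.56289) → ×s → (0.65678,-4.56973) → (0.66,-4.57)
v5: (1.5,-4.5) → rotate → (1.15436,-4.60081) → ×s → (1.15609,-4.60771) → (1.16,-4.61)
v6: (3,-3.5) → rotate → (2.72589,-3.71746) → ×s → (2.72998,-3.72304) → (2.73,-3.72)
v7: (2,5) → rotate → (2.37348,4.83390) → ×s → (2.37704,4.84115) → (2.38,4.84)

Cross-section at z=0.75: (-3.77,3.30) (-2.61,-1.31) (-1.26,-3.42) (0.66,-4.57) (1.16,-4.61) (2.73,-3.72) (2.38,4.84)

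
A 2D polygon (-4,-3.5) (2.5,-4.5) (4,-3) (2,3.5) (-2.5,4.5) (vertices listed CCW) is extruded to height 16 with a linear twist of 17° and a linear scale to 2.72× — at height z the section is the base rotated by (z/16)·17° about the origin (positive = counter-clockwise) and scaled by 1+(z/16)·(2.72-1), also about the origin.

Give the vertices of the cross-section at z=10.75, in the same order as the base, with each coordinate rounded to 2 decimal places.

Cross-section at z=10.75: (-6.96,-9.10) (7.20,-8.44) (9.73,-4.63) (2.73,8.25) (-7.20,8.44)

t = z/height = 10.75/16 = 0.671875
s = 1 + (scale-1)·z/height = 1 + (2.72-1)·10.75/16 = 2.155625
θ = twist·z/height = 17°·10.75/16 = 11.4219° = 0.199349 rad
cos θ = 0.980196, sin θ = 0.198032 (intermediates below are computed at full precision and shown rounded to 5 d.p.)
v1: (-4,-3.5) → rotate → (-3.22767,-4.22281) → ×s → (-6.95765,-9.10280) → (-6.96,-9.10)
v2: (2.5,-4.5) → rotate → (3.34163,-3.91580) → ×s → (7.20330,-8.44100) → (7.20,-8.44)
v3: (4,-3) → rotate → (4.51488,-2.14846) → ×s → (9.73238,-4.63128) → (9.73,-4.63)
v4: (2,3.5) → rotate → (1.26728,3.82675) → ×s → (2.73178,8.24903) → (2.73,8.25)
v5: (-2.5,4.5) → rotate → (-3.34163,3.91580) → ×s → (-7.20330,8.44100) → (-7.20,8.44)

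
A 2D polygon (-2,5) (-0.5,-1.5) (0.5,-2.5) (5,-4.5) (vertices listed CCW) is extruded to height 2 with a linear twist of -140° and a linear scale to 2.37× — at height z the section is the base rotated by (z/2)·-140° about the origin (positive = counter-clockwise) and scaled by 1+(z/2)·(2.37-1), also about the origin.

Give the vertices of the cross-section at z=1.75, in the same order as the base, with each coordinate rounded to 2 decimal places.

t = z/height = 1.75/2 = 0.875
s = 1 + (scale-1)·z/height = 1 + (2.37-1)·1.75/2 = 2.198750
θ = twist·z/height = -140°·1.75/2 = -122.5000° = -2.138028 rad
cos θ = -0.537300, sin θ = -0.843391 (intermediates below are computed at full precision and shown rounded to 5 d.p.)
v1: (-2,5) → rotate → (5.29156,-0.99972) → ×s → (11.63481,-2.19812) → (11.63,-2.20)
v2: (-0.5,-1.5) → rotate → (-0.99644,1.22765) → ×s → (-2.19092,2.69928) → (-2.19,2.70)
v3: (0.5,-2.5) → rotate → (-2.37713,0.92155) → ×s → (-5.22671,2.02627) → (-5.23,2.03)
v4: (5,-4.5) → rotate → (-6.48176,-1.79911) → ×s → (-14.25177,-3.95579) → (-14.25,-3.96)

Cross-section at z=1.75: (11.63,-2.20) (-2.19,2.70) (-5.23,2.03) (-14.25,-3.96)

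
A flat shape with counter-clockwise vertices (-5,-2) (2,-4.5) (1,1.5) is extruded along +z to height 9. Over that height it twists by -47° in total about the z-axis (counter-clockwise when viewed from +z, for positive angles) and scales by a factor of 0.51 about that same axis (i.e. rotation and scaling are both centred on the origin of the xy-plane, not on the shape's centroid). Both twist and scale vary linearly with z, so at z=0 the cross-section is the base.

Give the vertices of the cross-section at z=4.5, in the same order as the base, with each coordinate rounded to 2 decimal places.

Cross-section at z=4.5: (-4.06,0.12) (0.03,-3.72) (1.14,0.74)

t = z/height = 4.5/9 = 0.5
s = 1 + (scale-1)·z/height = 1 + (0.51-1)·4.5/9 = 0.755000
θ = twist·z/height = -47°·4.5/9 = -23.5000° = -0.410152 rad
cos θ = 0.917060, sin θ = -0.398749 (intermediates below are computed at full precision and shown rounded to 5 d.p.)
v1: (-5,-2) → rotate → (-5.38280,0.15963) → ×s → (-4.06401,0.12052) → (-4.06,0.12)
v2: (2,-4.5) → rotate → (0.03975,-4.92427) → ×s → (0.03001,-3.71782) → (0.03,-3.72)
v3: (1,1.5) → rotate → (1.51518,0.97684) → ×s → (1.14396,0.73751) → (1.14,0.74)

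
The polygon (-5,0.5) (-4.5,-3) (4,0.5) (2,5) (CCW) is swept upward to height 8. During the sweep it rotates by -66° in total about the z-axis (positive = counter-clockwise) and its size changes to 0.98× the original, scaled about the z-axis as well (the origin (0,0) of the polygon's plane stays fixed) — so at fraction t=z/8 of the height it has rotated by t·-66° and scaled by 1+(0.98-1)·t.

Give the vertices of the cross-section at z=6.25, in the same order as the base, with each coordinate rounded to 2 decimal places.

t = z/height = 6.25/8 = 0.78125
s = 1 + (scale-1)·z/height = 1 + (0.98-1)·6.25/8 = 0.984375
θ = twist·z/height = -66°·6.25/8 = -51.5625° = -0.899935 rad
cos θ = 0.621661, sin θ = -0.783287 (intermediates below are computed at full precision and shown rounded to 5 d.p.)
v1: (-5,0.5) → rotate → (-2.71666,4.22726) → ×s → (-2.67421,4.16121) → (-2.67,4.16)
v2: (-4.5,-3) → rotate → (-5.14733,1.65981) → ×s → (-5.06691,1.63387) → (-5.07,1.63)
v3: (4,0.5) → rotate → (2.87829,-2.82232) → ×s → (2.83331,-2.77822) → (2.83,-2.78)
v4: (2,5) → rotate → (5.15975,1.54173) → ×s → (5.07913,1.51764) → (5.08,1.52)

Cross-section at z=6.25: (-2.67,4.16) (-5.07,1.63) (2.83,-2.78) (5.08,1.52)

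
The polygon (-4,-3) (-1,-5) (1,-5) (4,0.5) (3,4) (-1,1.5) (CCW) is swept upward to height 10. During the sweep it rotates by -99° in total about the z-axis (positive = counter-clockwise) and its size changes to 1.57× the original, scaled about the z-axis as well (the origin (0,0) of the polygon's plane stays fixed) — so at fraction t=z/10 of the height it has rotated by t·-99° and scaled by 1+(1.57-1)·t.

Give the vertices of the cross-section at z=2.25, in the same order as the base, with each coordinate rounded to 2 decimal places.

Cross-section at z=2.25: (-5.46,-1.42) (-3.18,-4.79) (-1.09,-5.65) (4.39,-1.19) (4.84,2.89) (-0.40,1.99)

t = z/height = 2.25/10 = 0.225
s = 1 + (scale-1)·z/height = 1 + (1.57-1)·2.25/10 = 1.128250
θ = twist·z/height = -99°·2.25/10 = -22.2750° = -0.388772 rad
cos θ = 0.925375, sin θ = -0.379052 (intermediates below are computed at full precision and shown rounded to 5 d.p.)
v1: (-4,-3) → rotate → (-4.83866,-1.25992) → ×s → (-5.45922,-1.42150) → (-5.46,-1.42)
v2: (-1,-5) → rotate → (-2.82064,-4.24782) → ×s → (-3.18238,-4.79261) → (-3.18,-4.79)
v3: (1,-5) → rotate → (-0.96989,-5.00593) → ×s → (-1.09427,-5.64794) → (-1.09,-5.65)
v4: (4,0.5) → rotate → (3.89103,-1.05352) → ×s → (4.39005,-1.18864) → (4.39,-1.19)
v5: (3,4) → rotate → (4.29234,2.56434) → ×s → (4.84283,2.89322) → (4.84,2.89)
v6: (-1,1.5) → rotate → (-0.35680,1.76712) → ×s → (-0.40256,1.99375) → (-0.40,1.99)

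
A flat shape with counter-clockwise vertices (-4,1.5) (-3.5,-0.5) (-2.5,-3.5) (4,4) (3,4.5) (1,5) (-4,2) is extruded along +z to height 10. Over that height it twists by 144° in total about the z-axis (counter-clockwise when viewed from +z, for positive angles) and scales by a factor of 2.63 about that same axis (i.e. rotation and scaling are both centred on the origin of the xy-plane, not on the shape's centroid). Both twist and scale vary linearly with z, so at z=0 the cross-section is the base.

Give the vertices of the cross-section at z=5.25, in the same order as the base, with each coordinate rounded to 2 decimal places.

t = z/height = 5.25/10 = 0.525
s = 1 + (scale-1)·z/height = 1 + (2.63-1)·5.25/10 = 1.855750
θ = twist·z/height = 144°·5.25/10 = 75.6000° = 1.319469 rad
cos θ = 0.248690, sin θ = 0.968583 (intermediates below are computed at full precision and shown rounded to 5 d.p.)
v1: (-4,1.5) → rotate → (-2.44763,-3.50130) → ×s → (-4.54220,-6.49753) → (-4.54,-6.50)
v2: (-3.5,-0.5) → rotate → (-0.38612,-3.51439) → ×s → (-0.71655,-6.52182) → (-0.72,-6.52)
v3: (-2.5,-3.5) → rotate → (2.76832,-3.29187) → ×s → (5.13730,-6.10889) → (5.14,-6.11)
v4: (4,4) → rotate → (-2.87957,4.86909) → ×s → (-5.34377,9.03582) → (-5.34,9.04)
v5: (3,4.5) → rotate → (-3.61255,4.02485) → ×s → (-6.70400,7.46912) → (-6.70,7.47)
v6: (1,5) → rotate → (-4.59423,2.21203) → ×s → (-8.52573,4.10498) → (-8.53,4.10)
v7: (-4,2) → rotate → (-2.93193,-3.37695) → ×s → (-5.44092,-6.26678) → (-5.44,-6.27)

Cross-section at z=5.25: (-4.54,-6.50) (-0.72,-6.52) (5.14,-6.11) (-5.34,9.04) (-6.70,7.47) (-8.53,4.10) (-5.44,-6.27)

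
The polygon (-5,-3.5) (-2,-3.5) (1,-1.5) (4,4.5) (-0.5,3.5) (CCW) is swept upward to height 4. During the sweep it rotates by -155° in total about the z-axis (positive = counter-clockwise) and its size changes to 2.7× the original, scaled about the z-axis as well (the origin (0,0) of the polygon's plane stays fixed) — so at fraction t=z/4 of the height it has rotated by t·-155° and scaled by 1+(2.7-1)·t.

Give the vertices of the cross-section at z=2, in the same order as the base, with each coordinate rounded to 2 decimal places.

Cross-section at z=2: (-8.32,7.63) (-7.12,2.21) (-2.31,-2.41) (9.73,-5.42) (6.12,2.30)

t = z/height = 2/4 = 0.5
s = 1 + (scale-1)·z/height = 1 + (2.7-1)·2/4 = 1.850000
θ = twist·z/height = -155°·2/4 = -77.5000° = -1.352630 rad
cos θ = 0.216440, sin θ = -0.976296 (intermediates below are computed at full precision and shown rounded to 5 d.p.)
v1: (-5,-3.5) → rotate → (-4.49923,4.12394) → ×s → (-8.32358,7.62929) → (-8.32,7.63)
v2: (-2,-3.5) → rotate → (-3.84992,1.19505) → ×s → (-7.12234,2.21085) → (-7.12,2.21)
v3: (1,-1.5) → rotate → (-1.24800,-1.30096) → ×s → (-2.30881,-2.40677) → (-2.31,-2.41)
v4: (4,4.5) → rotate → (5.25909,-2.93121) → ×s → (9.72932,-5.42273) → (9.73,-5.42)
v5: (-0.5,3.5) → rotate → (3.30882,1.24569) → ×s → (6.12131,2.30452) → (6.12,2.30)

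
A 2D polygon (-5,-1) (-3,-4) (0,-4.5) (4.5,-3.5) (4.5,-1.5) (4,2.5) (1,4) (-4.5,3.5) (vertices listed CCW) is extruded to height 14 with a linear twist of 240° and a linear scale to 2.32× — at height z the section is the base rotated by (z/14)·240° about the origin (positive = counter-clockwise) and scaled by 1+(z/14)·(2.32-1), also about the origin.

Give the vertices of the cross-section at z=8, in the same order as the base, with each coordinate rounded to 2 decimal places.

t = z/height = 8/14 = 0.571429
s = 1 + (scale-1)·z/height = 1 + (2.32-1)·8/14 = 1.754286
θ = twist·z/height = 240°·8/14 = 137.1429° = 2.393594 rad
cos θ = -0.733052, sin θ = 0.680173 (intermediates below are computed at full precision and shown rounded to 5 d.p.)
v1: (-5,-1) → rotate → (4.34543,-2.66781) → ×s → (7.62313,-4.68010) → (7.62,-4.68)
v2: (-3,-4) → rotate → (4.91985,0.89169) → ×s → (8.63082,1.56428) → (8.63,1.56)
v3: (0,-4.5) → rotate → (3.06078,3.29873) → ×s → (5.36948,5.78692) → (5.37,5.79)
v4: (4.5,-3.5) → rotate → (-0.91813,5.62646) → ×s → (-1.61066,9.87042) → (-1.61,9.87)
v5: (4.5,-1.5) → rotate → (-2.27847,4.16036) → ×s → (-3.99709,7.29845) → (-4.00,7.30)
v6: (4,2.5) → rotate → (-4.63264,0.88806) → ×s → (-8.12697,1.55791) → (-8.13,1.56)
v7: (1,4) → rotate → (-3.45374,-2.25203) → ×s → (-6.05885,-3.95071) → (-6.06,-3.95)
v8: (-4.5,3.5) → rotate → (0.91813,-5.62646) → ×s → (1.61066,-9.87042) → (1.61,-9.87)

Cross-section at z=8: (7.62,-4.68) (8.63,1.56) (5.37,5.79) (-1.61,9.87) (-4.00,7.30) (-8.13,1.56) (-6.06,-3.95) (1.61,-9.87)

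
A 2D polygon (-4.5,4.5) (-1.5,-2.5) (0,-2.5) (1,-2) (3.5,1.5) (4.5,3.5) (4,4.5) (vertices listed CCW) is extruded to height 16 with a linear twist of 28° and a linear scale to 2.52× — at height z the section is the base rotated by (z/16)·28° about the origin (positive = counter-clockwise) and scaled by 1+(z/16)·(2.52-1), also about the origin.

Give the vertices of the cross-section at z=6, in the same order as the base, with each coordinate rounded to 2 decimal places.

Cross-section at z=6: (-8.23,5.66) (-1.60,-4.29) (0.72,-3.86) (2.12,-2.80) (4.97,3.32) (5.95,6.69) (4.89,8.09)

t = z/height = 6/16 = 0.375
s = 1 + (scale-1)·z/height = 1 + (2.52-1)·6/16 = 1.570000
θ = twist·z/height = 28°·6/16 = 10.5000° = 0.183260 rad
cos θ = 0.983255, sin θ = 0.182236 (intermediates below are computed at full precision and shown rounded to 5 d.p.)
v1: (-4.5,4.5) → rotate → (-5.24471,3.60459) → ×s → (-8.23419,5.65920) → (-8.23,5.66)
v2: (-1.5,-2.5) → rotate → (-1.01929,-2.73149) → ×s → (-1.60029,-4.28844) → (-1.60,-4.29)
v3: (0,-2.5) → rotate → (0.45559,-2.45814) → ×s → (0.71527,-3.85928) → (0.72,-3.86)
v4: (1,-2) → rotate → (1.34773,-1.78427) → ×s → (2.11593,-2.80131) → (2.12,-2.80)
v5: (3.5,1.5) → rotate → (3.16804,2.11271) → ×s → (4.97382,3.31695) → (4.97,3.32)
v6: (4.5,3.5) → rotate → (3.78682,4.26145) → ×s → (5.94531,6.69048) → (5.95,6.69)
v7: (4,4.5) → rotate → (3.11296,5.15359) → ×s → (4.88735,8.09114) → (4.89,8.09)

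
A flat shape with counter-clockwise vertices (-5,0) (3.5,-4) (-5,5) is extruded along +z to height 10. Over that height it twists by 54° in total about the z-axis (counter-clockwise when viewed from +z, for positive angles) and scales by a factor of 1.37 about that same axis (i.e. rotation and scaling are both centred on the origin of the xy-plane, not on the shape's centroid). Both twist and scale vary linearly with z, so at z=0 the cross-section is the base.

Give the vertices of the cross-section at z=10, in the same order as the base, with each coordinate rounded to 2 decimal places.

t = z/height = 10/10 = 1
s = 1 + (scale-1)·z/height = 1 + (1.37-1)·10/10 = 1.370000
θ = twist·z/height = 54°·10/10 = 54.0000° = 0.942478 rad
cos θ = 0.587785, sin θ = 0.809017 (intermediates below are computed at full precision and shown rounded to 5 d.p.)
v1: (-5,0) → rotate → (-2.93893,-4.04508) → ×s → (-4.02633,-5.54177) → (-4.03,-5.54)
v2: (3.5,-4) → rotate → (5.29332,0.48042) → ×s → (7.25184,0.65817) → (7.25,0.66)
v3: (-5,5) → rotate → (-6.98401,-1.10616) → ×s → (-9.56810,-1.51544) → (-9.57,-1.52)

Cross-section at z=10: (-4.03,-5.54) (7.25,0.66) (-9.57,-1.52)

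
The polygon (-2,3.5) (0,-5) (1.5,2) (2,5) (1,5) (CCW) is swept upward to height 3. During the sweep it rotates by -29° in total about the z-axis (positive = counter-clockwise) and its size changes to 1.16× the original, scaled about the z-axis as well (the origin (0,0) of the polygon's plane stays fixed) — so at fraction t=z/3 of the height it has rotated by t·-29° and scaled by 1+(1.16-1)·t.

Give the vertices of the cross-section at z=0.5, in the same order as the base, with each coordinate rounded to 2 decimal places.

Cross-section at z=0.5: (-1.74,3.75) (-0.43,-5.12) (1.71,1.92) (2.48,4.94) (1.46,5.03)

t = z/height = 0.5/3 = 0.166667
s = 1 + (scale-1)·z/height = 1 + (1.16-1)·0.5/3 = 1.026667
θ = twist·z/height = -29°·0.5/3 = -4.8333° = -0.084358 rad
cos θ = 0.996444, sin θ = -0.084258 (intermediates below are computed at full precision and shown rounded to 5 d.p.)
v1: (-2,3.5) → rotate → (-1.69799,3.65607) → ×s → (-1.74327,3.75356) → (-1.74,3.75)
v2: (0,-5) → rotate → (-0.42129,-4.98222) → ×s → (-0.43252,-5.11508) → (-0.43,-5.12)
v3: (1.5,2) → rotate → (1.66318,1.86650) → ×s → (1.70753,1.91628) → (1.71,1.92)
v4: (2,5) → rotate → (2.41418,4.81370) → ×s → (2.47855,4.94207) → (2.48,4.94)
v5: (1,5) → rotate → (1.41773,4.89796) → ×s → (1.45554,5.02857) → (1.46,5.03)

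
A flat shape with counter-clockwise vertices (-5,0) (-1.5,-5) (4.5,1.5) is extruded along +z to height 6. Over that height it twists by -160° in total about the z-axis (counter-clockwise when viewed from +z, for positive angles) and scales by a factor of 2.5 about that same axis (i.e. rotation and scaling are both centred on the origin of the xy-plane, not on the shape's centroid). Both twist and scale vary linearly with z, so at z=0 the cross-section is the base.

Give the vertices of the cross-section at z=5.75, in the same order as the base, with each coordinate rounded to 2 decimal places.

t = z/height = 5.75/6 = 0.958333
s = 1 + (scale-1)·z/height = 1 + (2.5-1)·5.75/6 = 2.437500
θ = twist·z/height = -160°·5.75/6 = -153.3333° = -2.676172 rad
cos θ = -0.893633, sin θ = -0.448799 (intermediates below are computed at full precision and shown rounded to 5 d.p.)
v1: (-5,0) → rotate → (4.46816,2.24400) → ×s → (10.89115,5.46974) → (10.89,5.47)
v2: (-1.5,-5) → rotate → (-0.90355,5.14136) → ×s → (-2.20240,12.53207) → (-2.20,12.53)
v3: (4.5,1.5) → rotate → (-3.34815,-3.36005) → ×s → (-8.16111,-8.19011) → (-8.16,-8.19)

Cross-section at z=5.75: (10.89,5.47) (-2.20,12.53) (-8.16,-8.19)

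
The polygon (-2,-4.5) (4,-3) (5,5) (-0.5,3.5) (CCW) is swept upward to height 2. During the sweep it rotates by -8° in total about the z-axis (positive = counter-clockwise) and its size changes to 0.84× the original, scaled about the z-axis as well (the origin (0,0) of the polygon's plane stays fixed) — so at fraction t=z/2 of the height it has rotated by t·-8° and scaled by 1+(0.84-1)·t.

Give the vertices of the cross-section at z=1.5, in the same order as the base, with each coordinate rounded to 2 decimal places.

t = z/height = 1.5/2 = 0.75
s = 1 + (scale-1)·z/height = 1 + (0.84-1)·1.5/2 = 0.880000
θ = twist·z/height = -8°·1.5/2 = -6.0000° = -0.104720 rad
cos θ = 0.994522, sin θ = -0.104528 (intermediates below are computed at full precision and shown rounded to 5 d.p.)
v1: (-2,-4.5) → rotate → (-2.45942,-4.26629) → ×s → (-2.16429,-3.75434) → (-2.16,-3.75)
v2: (4,-3) → rotate → (3.66450,-3.40168) → ×s → (3.22476,-2.99348) → (3.22,-2.99)
v3: (5,5) → rotate → (5.49525,4.44997) → ×s → (4.83582,3.91597) → (4.84,3.92)
v4: (-0.5,3.5) → rotate → (-0.13141,3.53309) → ×s → (-0.11564,3.10912) → (-0.12,3.11)

Cross-section at z=1.5: (-2.16,-3.75) (3.22,-2.99) (4.84,3.92) (-0.12,3.11)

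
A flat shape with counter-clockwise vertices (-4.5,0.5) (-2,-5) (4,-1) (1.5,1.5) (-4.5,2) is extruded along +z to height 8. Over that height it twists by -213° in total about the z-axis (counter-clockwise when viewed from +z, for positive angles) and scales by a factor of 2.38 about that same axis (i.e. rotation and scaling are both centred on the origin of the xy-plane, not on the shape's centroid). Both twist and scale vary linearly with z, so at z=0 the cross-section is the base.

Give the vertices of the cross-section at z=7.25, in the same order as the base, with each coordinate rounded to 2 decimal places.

t = z/height = 7.25/8 = 0.90625
s = 1 + (scale-1)·z/height = 1 + (2.38-1)·7.25/8 = 2.250625
θ = twist·z/height = -213°·7.25/8 = -193.0313° = -3.369031 rad
cos θ = -0.974247, sin θ = 0.225482 (intermediates below are computed at full precision and shown rounded to 5 d.p.)
v1: (-4.5,0.5) → rotate → (4.27137,-1.50179) → ×s → (9.61326,-3.37998) → (9.61,-3.38)
v2: (-2,-5) → rotate → (3.07591,4.42027) → ×s → (6.92271,9.94837) → (6.92,9.95)
v3: (4,-1) → rotate → (-3.67151,1.87618) → ×s → (-8.26318,4.22257) → (-8.26,4.22)
v4: (1.5,1.5) → rotate → (-1.79959,-1.12315) → ×s → (-4.05021,-2.52778) → (-4.05,-2.53)
v5: (-4.5,2) → rotate → (3.93315,-2.96317) → ×s → (8.85204,-6.66897) → (8.85,-6.67)

Cross-section at z=7.25: (9.61,-3.38) (6.92,9.95) (-8.26,4.22) (-4.05,-2.53) (8.85,-6.67)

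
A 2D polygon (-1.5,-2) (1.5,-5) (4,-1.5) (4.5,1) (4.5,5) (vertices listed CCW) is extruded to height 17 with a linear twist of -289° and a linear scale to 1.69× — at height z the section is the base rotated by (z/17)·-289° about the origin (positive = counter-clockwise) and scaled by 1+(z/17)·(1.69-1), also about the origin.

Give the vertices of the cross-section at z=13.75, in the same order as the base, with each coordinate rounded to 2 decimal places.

Cross-section at z=13.75: (3.89,-0.04) (4.90,6.49) (-1.80,6.41) (-5.40,4.73) (-10.43,1.05)

t = z/height = 13.75/17 = 0.808824
s = 1 + (scale-1)·z/height = 1 + (1.69-1)·13.75/17 = 1.558088
θ = twist·z/height = -289°·13.75/17 = -233.7500° = -4.079707 rad
cos θ = -0.591310, sin θ = 0.806445 (intermediates below are computed at full precision and shown rounded to 5 d.p.)
v1: (-1.5,-2) → rotate → (2.49985,-0.02705) → ×s → (3.89499,-0.04214) → (3.89,-0.04)
v2: (1.5,-5) → rotate → (3.14526,4.16622) → ×s → (4.90059,6.49133) → (4.90,6.49)
v3: (4,-1.5) → rotate → (-1.15557,4.11274) → ×s → (-1.80048,6.40802) → (-1.80,6.41)
v4: (4.5,1) → rotate → (-3.46734,3.03769) → ×s → (-5.40242,4.73299) → (-5.40,4.73)
v5: (4.5,5) → rotate → (-6.69312,0.67245) → ×s → (-10.42847,1.04774) → (-10.43,1.05)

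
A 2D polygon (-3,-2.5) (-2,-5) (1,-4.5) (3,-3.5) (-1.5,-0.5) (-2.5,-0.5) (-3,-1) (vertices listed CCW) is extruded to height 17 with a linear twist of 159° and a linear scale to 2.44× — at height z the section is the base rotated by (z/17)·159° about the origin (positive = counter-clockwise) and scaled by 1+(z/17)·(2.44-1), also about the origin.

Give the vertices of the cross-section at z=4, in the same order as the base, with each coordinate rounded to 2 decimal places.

Cross-section at z=4: (-1.16,-5.10) (1.94,-6.94) (4.72,-3.97) (6.04,-1.28) (-1.19,-1.75) (-2.25,-2.57) (-2.38,-3.50)

t = z/height = 4/17 = 0.235294
s = 1 + (scale-1)·z/height = 1 + (2.44-1)·4/17 = 1.338824
θ = twist·z/height = 159°·4/17 = 37.4118° = 0.652958 rad
cos θ = 0.794290, sin θ = 0.607539 (intermediates below are computed at full precision and shown rounded to 5 d.p.)
v1: (-3,-2.5) → rotate → (-0.86402,-3.80834) → ×s → (-1.15677,-5.09870) → (-1.16,-5.10)
v2: (-2,-5) → rotate → (1.44911,-5.18653) → ×s → (1.94011,-6.94384) → (1.94,-6.94)
v3: (1,-4.5) → rotate → (3.52822,-2.96677) → ×s → (4.72366,-3.97198) → (4.72,-3.97)
v4: (3,-3.5) → rotate → (4.50926,-0.95740) → ×s → (6.03710,-1.28179) → (6.04,-1.28)
v5: (-1.5,-0.5) → rotate → (-0.88767,-1.30845) → ×s → (-1.18843,-1.75179) → (-1.19,-1.75)
v6: (-2.5,-0.5) → rotate → (-1.68196,-1.91599) → ×s → (-2.25184,-2.56518) → (-2.25,-2.57)
v7: (-3,-1) → rotate → (-1.77533,-2.61691) → ×s → (-2.37685,-3.50358) → (-2.38,-3.50)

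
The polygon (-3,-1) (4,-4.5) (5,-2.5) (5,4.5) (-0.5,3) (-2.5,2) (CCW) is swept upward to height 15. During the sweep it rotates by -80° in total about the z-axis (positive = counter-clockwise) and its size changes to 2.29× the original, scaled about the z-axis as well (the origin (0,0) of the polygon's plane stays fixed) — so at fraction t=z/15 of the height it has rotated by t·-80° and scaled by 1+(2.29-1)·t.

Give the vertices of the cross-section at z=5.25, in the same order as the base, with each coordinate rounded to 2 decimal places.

t = z/height = 5.25/15 = 0.35
s = 1 + (scale-1)·z/height = 1 + (2.29-1)·5.25/15 = 1.451500
θ = twist·z/height = -80°·5.25/15 = -28.0000° = -0.488692 rad
cos θ = 0.882948, sin θ = -0.469472 (intermediates below are computed at full precision and shown rounded to 5 d.p.)
v1: (-3,-1) → rotate → (-3.11831,0.52547) → ×s → (-4.52623,0.76272) → (-4.53,0.76)
v2: (4,-4.5) → rotate → (1.41917,-5.85115) → ×s → (2.05992,-8.49294) → (2.06,-8.49)
v3: (5,-2.5) → rotate → (3.24106,-4.55473) → ×s → (4.70440,-6.61119) → (4.70,-6.61)
v4: (5,4.5) → rotate → (6.52736,1.62591) → ×s → (9.47446,2.36000) → (9.47,2.36)
v5: (-0.5,3) → rotate → (0.96694,2.88358) → ×s → (1.40351,4.18551) → (1.40,4.19)
v6: (-2.5,2) → rotate → (-1.26843,2.93957) → ×s → (-1.84112,4.26679) → (-1.84,4.27)

Cross-section at z=5.25: (-4.53,0.76) (2.06,-8.49) (4.70,-6.61) (9.47,2.36) (1.40,4.19) (-1.84,4.27)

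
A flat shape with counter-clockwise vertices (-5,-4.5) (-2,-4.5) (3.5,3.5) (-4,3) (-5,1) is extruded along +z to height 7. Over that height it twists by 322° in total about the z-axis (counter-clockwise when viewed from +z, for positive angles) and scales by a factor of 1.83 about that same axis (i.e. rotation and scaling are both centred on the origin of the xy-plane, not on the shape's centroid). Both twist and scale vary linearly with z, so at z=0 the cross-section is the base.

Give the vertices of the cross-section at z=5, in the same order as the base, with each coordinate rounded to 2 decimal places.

Cross-section at z=5: (-0.37,10.71) (-3.44,7.05) (0.69,-7.85) (7.76,1.81) (6.34,5.08)

t = z/height = 5/7 = 0.714286
s = 1 + (scale-1)·z/height = 1 + (1.83-1)·5/7 = 1.592857
θ = twist·z/height = 322°·5/7 = 230.0000° = 4.014257 rad
cos θ = -0.642788, sin θ = -0.766044 (intermediates below are computed at full precision and shown rounded to 5 d.p.)
v1: (-5,-4.5) → rotate → (-0.23326,6.72277) → ×s → (-0.37155,10.70841) → (-0.37,10.71)
v2: (-2,-4.5) → rotate → (-2.16162,4.42463) → ×s → (-3.44316,7.04781) → (-3.44,7.05)
v3: (3.5,3.5) → rotate → (0.43140,-4.93091) → ×s → (0.68716,-7.85424) → (0.69,-7.85)
v4: (-4,3) → rotate → (4.86928,1.13581) → ×s → (7.75607,1.80919) → (7.76,1.81)
v5: (-5,1) → rotate → (3.97998,3.18743) → ×s → (6.33954,5.07713) → (6.34,5.08)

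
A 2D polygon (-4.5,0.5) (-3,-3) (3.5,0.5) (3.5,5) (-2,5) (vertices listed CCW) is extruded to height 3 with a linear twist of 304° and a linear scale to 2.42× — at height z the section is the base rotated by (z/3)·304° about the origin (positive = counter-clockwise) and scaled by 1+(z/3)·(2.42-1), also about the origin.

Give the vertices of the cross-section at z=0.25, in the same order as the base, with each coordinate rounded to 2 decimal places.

t = z/height = 0.25/3 = 0.0833333
s = 1 + (scale-1)·z/height = 1 + (2.42-1)·0.25/3 = 1.118333
θ = twist·z/height = 304°·0.25/3 = 25.3333° = 0.442150 rad
cos θ = 0.903834, sin θ = 0.427884 (intermediates below are computed at full precision and shown rounded to 5 d.p.)
v1: (-4.5,0.5) → rotate → (-4.28119,-1.47356) → ×s → (-4.78780,-1.64793) → (-4.79,-1.65)
v2: (-3,-3) → rotate → (-1.42785,-3.99515) → ×s → (-1.59681,-4.46791) → (-1.60,-4.47)
v3: (3.5,0.5) → rotate → (2.94948,1.94951) → ×s → (3.29850,2.18020) → (3.30,2.18)
v4: (3.5,5) → rotate → (1.02400,6.01676) → ×s → (1.14517,6.72875) → (1.15,6.73)
v5: (-2,5) → rotate → (-3.94709,3.66340) → ×s → (-4.41416,4.09690) → (-4.41,4.10)

Cross-section at z=0.25: (-4.79,-1.65) (-1.60,-4.47) (3.30,2.18) (1.15,6.73) (-4.41,4.10)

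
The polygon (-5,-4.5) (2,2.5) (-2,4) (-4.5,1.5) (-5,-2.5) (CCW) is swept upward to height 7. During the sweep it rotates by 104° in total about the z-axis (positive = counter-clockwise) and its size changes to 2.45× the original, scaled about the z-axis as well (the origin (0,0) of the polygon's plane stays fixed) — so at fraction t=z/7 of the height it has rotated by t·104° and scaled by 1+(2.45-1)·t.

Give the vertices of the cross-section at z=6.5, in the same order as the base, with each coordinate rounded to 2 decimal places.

t = z/height = 6.5/7 = 0.928571
s = 1 + (scale-1)·z/height = 1 + (2.45-1)·6.5/7 = 2.346429
θ = twist·z/height = 104°·6.5/7 = 96.5714° = 1.685489 rad
cos θ = -0.114442, sin θ = 0.993430 (intermediates below are computed at full precision and shown rounded to 5 d.p.)
v1: (-5,-4.5) → rotate → (5.04264,-4.45216) → ×s → (11.83220,-10.44668) → (11.83,-10.45)
v2: (2,2.5) → rotate → (-2.71246,1.70076) → ×s → (-6.36459,3.99070) → (-6.36,3.99)
v3: (-2,4) → rotate → (-3.74484,-2.44463) → ×s → (-8.78699,-5.73614) → (-8.79,-5.74)
v4: (-4.5,1.5) → rotate → (-0.97516,-4.64210) → ×s → (-2.28814,-10.89235) → (-2.29,-10.89)
v5: (-5,-2.5) → rotate → (3.05578,-4.68105) → ×s → (7.17018,-10.98374) → (7.17,-10.98)

Cross-section at z=6.5: (11.83,-10.45) (-6.36,3.99) (-8.79,-5.74) (-2.29,-10.89) (7.17,-10.98)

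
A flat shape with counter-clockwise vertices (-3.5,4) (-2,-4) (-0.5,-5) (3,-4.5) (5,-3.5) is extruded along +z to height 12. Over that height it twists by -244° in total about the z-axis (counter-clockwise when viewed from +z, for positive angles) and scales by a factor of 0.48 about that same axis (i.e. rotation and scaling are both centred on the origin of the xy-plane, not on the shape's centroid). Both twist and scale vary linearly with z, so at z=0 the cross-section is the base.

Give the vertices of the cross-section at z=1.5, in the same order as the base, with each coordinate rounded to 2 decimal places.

t = z/height = 1.5/12 = 0.125
s = 1 + (scale-1)·z/height = 1 + (0.48-1)·1.5/12 = 0.935000
θ = twist·z/height = -244°·1.5/12 = -30.5000° = -0.532325 rad
cos θ = 0.861629, sin θ = -0.507538 (intermediates below are computed at full precision and shown rounded to 5 d.p.)
v1: (-3.5,4) → rotate → (-0.98555,5.22290) → ×s → (-0.92149,4.88341) → (-0.92,4.88)
v2: (-2,-4) → rotate → (-3.75341,-2.43144) → ×s → (-3.50944,-2.27340) → (-3.51,-2.27)
v3: (-0.5,-5) → rotate → (-2.96851,-4.05438) → ×s → (-2.77555,-3.79084) → (-2.78,-3.79)
v4: (3,-4.5) → rotate → (0.30096,-5.39995) → ×s → (0.28140,-5.04895) → (0.28,-5.05)
v5: (5,-3.5) → rotate → (2.53176,-5.55339) → ×s → (2.36720,-5.19242) → (2.37,-5.19)

Cross-section at z=1.5: (-0.92,4.88) (-3.51,-2.27) (-2.78,-3.79) (0.28,-5.05) (2.37,-5.19)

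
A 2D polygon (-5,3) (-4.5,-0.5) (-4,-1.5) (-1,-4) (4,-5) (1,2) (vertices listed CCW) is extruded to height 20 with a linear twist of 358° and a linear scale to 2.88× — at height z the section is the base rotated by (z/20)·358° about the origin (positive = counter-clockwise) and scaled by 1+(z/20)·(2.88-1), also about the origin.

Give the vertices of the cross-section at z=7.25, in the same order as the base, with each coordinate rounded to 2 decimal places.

t = z/height = 7.25/20 = 0.3625
s = 1 + (scale-1)·z/height = 1 + (2.88-1)·7.25/20 = 1.681500
θ = twist·z/height = 358°·7.25/20 = 129.7750° = 2.265001 rad
cos θ = -0.639774, sin θ = 0.768563 (intermediates below are computed at full precision and shown rounded to 5 d.p.)
v1: (-5,3) → rotate → (0.89318,-5.76214) → ×s → (1.50189,-9.68903) → (1.50,-9.69)
v2: (-4.5,-0.5) → rotate → (3.26327,-3.13865) → ×s → (5.48718,-5.27763) → (5.49,-5.28)
v3: (-4,-1.5) → rotate → (3.71194,-2.11459) → ×s → (6.24163,-3.55568) → (6.24,-3.56)
v4: (-1,-4) → rotate → (3.71403,1.79053) → ×s → (6.24513,3.01078) → (6.25,3.01)
v5: (4,-5) → rotate → (1.28372,6.27312) → ×s → (2.15857,10.54826) → (2.16,10.55)
v6: (1,2) → rotate → (-2.17690,-0.51099) → ×s → (-3.66046,-0.85922) → (-3.66,-0.86)

Cross-section at z=7.25: (1.50,-9.69) (5.49,-5.28) (6.24,-3.56) (6.25,3.01) (2.16,10.55) (-3.66,-0.86)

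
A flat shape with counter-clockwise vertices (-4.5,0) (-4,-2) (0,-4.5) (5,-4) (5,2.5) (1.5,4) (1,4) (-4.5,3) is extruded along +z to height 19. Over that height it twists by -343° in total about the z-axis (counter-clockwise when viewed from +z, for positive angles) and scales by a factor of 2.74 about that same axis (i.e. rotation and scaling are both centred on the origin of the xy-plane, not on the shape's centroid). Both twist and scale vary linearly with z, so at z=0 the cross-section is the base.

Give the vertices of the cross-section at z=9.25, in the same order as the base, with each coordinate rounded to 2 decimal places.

Cross-section at z=9.25: (8.10,1.87) (6.37,5.26) (-1.87,8.10) (-10.66,5.12) (-7.96,-6.58) (-1.04,-7.82) (-0.14,-7.61) (9.35,-3.53)

t = z/height = 9.25/19 = 0.486842
s = 1 + (scale-1)·z/height = 1 + (2.74-1)·9.25/19 = 1.847105
θ = twist·z/height = -343°·9.25/19 = -166.9868° = -2.914470 rad
cos θ = -0.974318, sin θ = -0.225175 (intermediates below are computed at full precision and shown rounded to 5 d.p.)
v1: (-4.5,0) → rotate → (4.38443,1.01329) → ×s → (8.09851,1.87165) → (8.10,1.87)
v2: (-4,-2) → rotate → (3.44692,2.84934) → ×s → (6.36683,5.26302) → (6.37,5.26)
v3: (0,-4.5) → rotate → (-1.01329,4.38443) → ×s → (-1.87165,8.09851) → (-1.87,8.10)
v4: (5,-4) → rotate → (-5.77229,2.77140) → ×s → (-10.66203,5.11907) → (-10.66,5.12)
v5: (5,2.5) → rotate → (-4.30865,-3.56167) → ×s → (-7.95854,-6.57878) → (-7.96,-6.58)
v6: (1.5,4) → rotate → (-0.56078,-4.23504) → ×s → (-1.03582,-7.82256) → (-1.04,-7.82)
v7: (1,4) → rotate → (-0.07362,-4.12245) → ×s → (-0.13598,-7.61460) → (-0.14,-7.61)
v8: (-4.5,3) → rotate → (5.05996,-1.90967) → ×s → (9.34627,-3.52736) → (9.35,-3.53)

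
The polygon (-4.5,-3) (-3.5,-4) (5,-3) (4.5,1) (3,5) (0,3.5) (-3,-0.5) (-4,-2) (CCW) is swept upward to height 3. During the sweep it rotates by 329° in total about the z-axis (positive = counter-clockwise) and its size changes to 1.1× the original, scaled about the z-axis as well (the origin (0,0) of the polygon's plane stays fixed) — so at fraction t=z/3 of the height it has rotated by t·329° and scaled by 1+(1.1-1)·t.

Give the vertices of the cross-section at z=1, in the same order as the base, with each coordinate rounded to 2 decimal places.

t = z/height = 1/3 = 0.333333
s = 1 + (scale-1)·z/height = 1 + (1.1-1)·1/3 = 1.033333
θ = twist·z/height = 329°·1/3 = 109.6667° = 1.914044 rad
cos θ = -0.336547, sin θ = 0.941666 (intermediates below are computed at full precision and shown rounded to 5 d.p.)
v1: (-4.5,-3) → rotate → (4.33946,-3.22786) → ×s → (4.48411,-3.33545) → (4.48,-3.34)
v2: (-3.5,-4) → rotate → (4.94458,-1.94964) → ×s → (5.10940,-2.01463) → (5.11,-2.01)
v3: (5,-3) → rotate → (1.14226,5.71797) → ×s → (1.18034,5.90857) → (1.18,5.91)
v4: (4.5,1) → rotate → (-2.45613,3.90095) → ×s → (-2.53800,4.03098) → (-2.54,4.03)
v5: (3,5) → rotate → (-5.71797,1.14226) → ×s → (-5.90857,1.18034) → (-5.91,1.18)
v6: (0,3.5) → rotate → (-3.29583,-1.17792) → ×s → (-3.40569,-1.21718) → (-3.41,-1.22)
v7: (-3,-0.5) → rotate → (1.48048,-2.65673) → ×s → (1.52982,-2.74528) → (1.53,-2.75)
v8: (-4,-2) → rotate → (3.22952,-3.09357) → ×s → (3.33717,-3.19669) → (3.34,-3.20)

Cross-section at z=1: (4.48,-3.34) (5.11,-2.01) (1.18,5.91) (-2.54,4.03) (-5.91,1.18) (-3.41,-1.22) (1.53,-2.75) (3.34,-3.20)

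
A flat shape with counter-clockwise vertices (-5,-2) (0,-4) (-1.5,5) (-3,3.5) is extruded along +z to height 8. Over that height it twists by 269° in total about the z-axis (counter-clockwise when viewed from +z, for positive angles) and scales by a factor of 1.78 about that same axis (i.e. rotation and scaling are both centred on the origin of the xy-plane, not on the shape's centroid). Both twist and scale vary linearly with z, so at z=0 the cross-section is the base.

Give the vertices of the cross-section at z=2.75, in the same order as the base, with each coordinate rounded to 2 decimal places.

Cross-section at z=2.75: (2.81,-6.23) (5.07,0.22) (-6.25,-2.17) (-4.27,-3.99)

t = z/height = 2.75/8 = 0.34375
s = 1 + (scale-1)·z/height = 1 + (1.78-1)·2.75/8 = 1.268125
θ = twist·z/height = 269°·2.75/8 = 92.4688° = 1.613884 rad
cos θ = -0.043074, sin θ = 0.999072 (intermediates below are computed at full precision and shown rounded to 5 d.p.)
v1: (-5,-2) → rotate → (2.21352,-4.90921) → ×s → (2.80702,-6.22549) → (2.81,-6.23)
v2: (0,-4) → rotate → (3.99629,0.17230) → ×s → (5.06779,0.21850) → (5.07,0.22)
v3: (-1.5,5) → rotate → (-4.93075,-1.71398) → ×s → (-6.25280,-2.17354) → (-6.25,-2.17)
v4: (-3,3.5) → rotate → (-3.36753,-3.14798) → ×s → (-4.27045,-3.99203) → (-4.27,-3.99)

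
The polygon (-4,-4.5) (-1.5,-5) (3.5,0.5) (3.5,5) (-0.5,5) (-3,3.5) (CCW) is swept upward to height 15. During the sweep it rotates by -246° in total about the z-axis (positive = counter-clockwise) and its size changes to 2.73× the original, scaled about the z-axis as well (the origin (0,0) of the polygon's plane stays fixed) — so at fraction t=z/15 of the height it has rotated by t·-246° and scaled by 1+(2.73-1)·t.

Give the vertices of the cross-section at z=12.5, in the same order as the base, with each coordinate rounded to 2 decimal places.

t = z/height = 12.5/15 = 0.833333
s = 1 + (scale-1)·z/height = 1 + (2.73-1)·12.5/15 = 2.441667
θ = twist·z/height = -246°·12.5/15 = -205.0000° = -3.577925 rad
cos θ = -0.906308, sin θ = 0.422618 (intermediates below are computed at full precision and shown rounded to 5 d.p.)
v1: (-4,-4.5) → rotate → (5.52701,2.38791) → ×s → (13.49512,5.83049) → (13.50,5.83)
v2: (-1.5,-5) → rotate → (3.47255,3.89761) → ×s → (8.47882,9.51667) → (8.48,9.52)
v3: (3.5,0.5) → rotate → (-3.38339,1.02601) → ×s → (-8.26110,2.50517) → (-8.26,2.51)
v4: (3.5,5) → rotate → (-5.28517,-3.05238) → ×s → (-12.90462,-7.45288) → (-12.90,-7.45)
v5: (-0.5,5) → rotate → (-1.65994,-4.74285) → ×s → (-4.05301,-11.58045) → (-4.05,-11.58)
v6: (-3,3.5) → rotate → (1.23976,-4.43993) → ×s → (3.02708,-10.84083) → (3.03,-10.84)

Cross-section at z=12.5: (13.50,5.83) (8.48,9.52) (-8.26,2.51) (-12.90,-7.45) (-4.05,-11.58) (3.03,-10.84)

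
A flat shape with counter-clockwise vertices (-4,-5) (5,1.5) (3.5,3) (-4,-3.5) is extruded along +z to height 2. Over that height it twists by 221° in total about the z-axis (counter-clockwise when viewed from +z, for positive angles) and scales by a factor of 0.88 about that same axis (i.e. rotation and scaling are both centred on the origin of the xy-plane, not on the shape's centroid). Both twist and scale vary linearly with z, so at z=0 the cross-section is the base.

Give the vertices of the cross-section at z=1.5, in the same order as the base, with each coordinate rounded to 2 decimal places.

Cross-section at z=1.5: (4.65,3.51) (-4.75,-0.20) (-3.76,-1.86) (4.31,2.19)

t = z/height = 1.5/2 = 0.75
s = 1 + (scale-1)·z/height = 1 + (0.88-1)·1.5/2 = 0.910000
θ = twist·z/height = 221°·1.5/2 = 165.7500° = 2.892883 rad
cos θ = -0.969231, sin θ = 0.246153 (intermediates below are computed at full precision and shown rounded to 5 d.p.)
v1: (-4,-5) → rotate → (5.10769,3.86154) → ×s → (4.64800,3.51400) → (4.65,3.51)
v2: (5,1.5) → rotate → (-5.21538,-0.22308) → ×s → (-4.74600,-0.20300) → (-4.75,-0.20)
v3: (3.5,3) → rotate → (-4.13077,-2.04616) → ×s → (-3.75900,-1.86200) → (-3.76,-1.86)
v4: (-4,-3.5) → rotate → (4.73846,2.40770) → ×s → (4.31200,2.19100) → (4.31,2.19)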